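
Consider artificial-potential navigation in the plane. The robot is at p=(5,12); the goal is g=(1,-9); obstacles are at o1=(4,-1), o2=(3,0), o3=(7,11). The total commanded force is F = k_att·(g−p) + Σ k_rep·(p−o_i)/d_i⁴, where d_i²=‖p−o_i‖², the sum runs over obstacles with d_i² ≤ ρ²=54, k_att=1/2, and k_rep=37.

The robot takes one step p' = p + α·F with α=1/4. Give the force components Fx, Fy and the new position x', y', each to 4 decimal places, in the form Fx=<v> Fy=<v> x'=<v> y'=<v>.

Fx=-4.9600 Fy=-9.0200 x'=3.7600 y'=9.7450

F_att = 1/2·(g−p) = 1/2·(-4,-21) = (-2.0000,-10.5000)
o1: d²=170 > ρ²=54 → inactive
o2: d²=148 > ρ²=54 → inactive
o3: d²=5 ≤ ρ²=54; F_rep = 37·(-2,1)/5² = (-2.9600,1.4800)
F = F_att + ΣF_rep = (-4.9600,-9.0200)
p' = p + 1/4·F = (3.7600,9.7450)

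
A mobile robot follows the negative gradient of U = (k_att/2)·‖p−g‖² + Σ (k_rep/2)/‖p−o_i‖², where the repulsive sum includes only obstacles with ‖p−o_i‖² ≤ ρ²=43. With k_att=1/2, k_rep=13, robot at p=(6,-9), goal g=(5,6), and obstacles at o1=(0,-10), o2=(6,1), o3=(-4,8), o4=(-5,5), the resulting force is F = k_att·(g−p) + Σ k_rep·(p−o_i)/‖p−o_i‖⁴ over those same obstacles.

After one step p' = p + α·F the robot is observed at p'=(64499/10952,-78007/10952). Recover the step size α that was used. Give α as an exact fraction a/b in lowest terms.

F_att = 1/2·(g−p) = 1/2·(-1,15) = (-0.5000,7.5000)
o1: d²=37 ≤ ρ²=43; F_rep = 13·(6,1)/37² = (0.0570,0.0095)
o2: d²=100 > ρ²=43 → inactive
o3: d²=389 > ρ²=43 → inactive
o4: d²=317 > ρ²=43 → inactive
F = F_att + ΣF_rep = (-0.4430,7.5095)
Δp = p'−p = (-0.1108,1.8774); α = Δx/Fx = (-1213/10952) / (-1213/2738) = 1/4
check: Δy/Fy = (20561/10952) / (20561/2738) = 1/4 ✓

α = 1/4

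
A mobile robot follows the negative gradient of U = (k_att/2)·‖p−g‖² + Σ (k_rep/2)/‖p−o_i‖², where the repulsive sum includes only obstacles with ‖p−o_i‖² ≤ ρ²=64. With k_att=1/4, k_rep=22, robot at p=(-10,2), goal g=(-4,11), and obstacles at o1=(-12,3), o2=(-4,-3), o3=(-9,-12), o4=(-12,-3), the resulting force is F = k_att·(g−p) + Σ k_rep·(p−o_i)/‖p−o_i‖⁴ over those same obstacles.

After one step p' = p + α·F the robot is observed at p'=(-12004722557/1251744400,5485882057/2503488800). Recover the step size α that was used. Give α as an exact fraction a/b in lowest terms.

α = 1/8

F_att = 1/4·(g−p) = 1/4·(6,9) = (1.5000,2.2500)
o1: d²=5 ≤ ρ²=64; F_rep = 22·(2,-1)/5² = (1.7600,-0.8800)
o2: d²=61 ≤ ρ²=64; F_rep = 22·(-6,5)/61² = (-0.0355,0.0296)
o3: d²=197 > ρ²=64 → inactive
o4: d²=29 ≤ ρ²=64; F_rep = 22·(2,5)/29² = (0.0523,0.1308)
F = F_att + ΣF_rep = (3.2768,1.5304)
Δp = p'−p = (0.4096,0.1913); α = Δx/Fx = (512721443/1251744400) / (512721443/156468050) = 1/8
check: Δy/Fy = (478904457/2503488800) / (478904457/312936100) = 1/8 ✓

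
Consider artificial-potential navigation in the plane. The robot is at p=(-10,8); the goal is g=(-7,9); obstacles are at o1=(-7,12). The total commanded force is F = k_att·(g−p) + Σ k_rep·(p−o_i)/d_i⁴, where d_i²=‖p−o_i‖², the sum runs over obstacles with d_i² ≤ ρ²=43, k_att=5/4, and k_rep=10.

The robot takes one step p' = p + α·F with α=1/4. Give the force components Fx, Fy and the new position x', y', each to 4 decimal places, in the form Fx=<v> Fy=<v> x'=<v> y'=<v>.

F_att = 5/4·(g−p) = 5/4·(3,1) = (3.7500,1.2500)
o1: d²=25 ≤ ρ²=43; F_rep = 10·(-3,-4)/25² = (-0.0480,-0.0640)
F = F_att + ΣF_rep = (3.7020,1.1860)
p' = p + 1/4·F = (-9.0745,8.2965)

Fx=3.7020 Fy=1.1860 x'=-9.0745 y'=8.2965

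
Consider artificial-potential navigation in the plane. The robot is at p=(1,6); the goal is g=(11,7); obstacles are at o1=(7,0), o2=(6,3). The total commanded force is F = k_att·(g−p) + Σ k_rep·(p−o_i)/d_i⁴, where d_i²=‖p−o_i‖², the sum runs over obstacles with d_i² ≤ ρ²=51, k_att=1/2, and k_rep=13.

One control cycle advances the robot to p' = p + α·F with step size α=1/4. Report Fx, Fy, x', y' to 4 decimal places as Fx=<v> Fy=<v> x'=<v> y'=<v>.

F_att = 1/2·(g−p) = 1/2·(10,1) = (5.0000,0.5000)
o1: d²=72 > ρ²=51 → inactive
o2: d²=34 ≤ ρ²=51; F_rep = 13·(-5,3)/34² = (-0.0562,0.0337)
F = F_att + ΣF_rep = (4.9438,0.5337)
p' = p + 1/4·F = (2.2359,6.1334)

Fx=4.9438 Fy=0.5337 x'=2.2359 y'=6.1334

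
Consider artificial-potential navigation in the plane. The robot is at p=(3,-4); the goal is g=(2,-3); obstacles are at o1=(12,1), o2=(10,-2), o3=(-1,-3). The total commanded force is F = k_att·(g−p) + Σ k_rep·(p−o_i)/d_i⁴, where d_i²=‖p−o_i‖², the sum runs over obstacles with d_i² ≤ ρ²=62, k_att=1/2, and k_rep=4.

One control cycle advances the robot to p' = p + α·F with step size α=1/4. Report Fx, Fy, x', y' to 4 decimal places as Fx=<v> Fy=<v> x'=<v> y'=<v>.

Fx=-0.4546 Fy=0.4833 x'=2.8863 y'=-3.8792

F_att = 1/2·(g−p) = 1/2·(-1,1) = (-0.5000,0.5000)
o1: d²=106 > ρ²=62 → inactive
o2: d²=53 ≤ ρ²=62; F_rep = 4·(-7,-2)/53² = (-0.0100,-0.0028)
o3: d²=17 ≤ ρ²=62; F_rep = 4·(4,-1)/17² = (0.0554,-0.0138)
F = F_att + ΣF_rep = (-0.4546,0.4833)
p' = p + 1/4·F = (2.8863,-3.8792)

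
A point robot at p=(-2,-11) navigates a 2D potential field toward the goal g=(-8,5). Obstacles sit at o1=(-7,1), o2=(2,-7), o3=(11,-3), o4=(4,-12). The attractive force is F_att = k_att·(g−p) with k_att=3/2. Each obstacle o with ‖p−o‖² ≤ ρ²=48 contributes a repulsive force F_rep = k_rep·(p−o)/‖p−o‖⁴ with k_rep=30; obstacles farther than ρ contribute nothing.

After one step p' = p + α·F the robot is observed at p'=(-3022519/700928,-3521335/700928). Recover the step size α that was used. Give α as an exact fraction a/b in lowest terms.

α = 1/4

F_att = 3/2·(g−p) = 3/2·(-6,16) = (-9.0000,24.0000)
o1: d²=169 > ρ²=48 → inactive
o2: d²=32 ≤ ρ²=48; F_rep = 30·(-4,-4)/32² = (-0.1172,-0.1172)
o3: d²=233 > ρ²=48 → inactive
o4: d²=37 ≤ ρ²=48; F_rep = 30·(-6,1)/37² = (-0.1315,0.0219)
F = F_att + ΣF_rep = (-9.2487,23.9047)
Δp = p'−p = (-2.3122,5.9762); α = Δx/Fx = (-1620663/700928) / (-1620663/175232) = 1/4
check: Δy/Fy = (4188873/700928) / (4188873/175232) = 1/4 ✓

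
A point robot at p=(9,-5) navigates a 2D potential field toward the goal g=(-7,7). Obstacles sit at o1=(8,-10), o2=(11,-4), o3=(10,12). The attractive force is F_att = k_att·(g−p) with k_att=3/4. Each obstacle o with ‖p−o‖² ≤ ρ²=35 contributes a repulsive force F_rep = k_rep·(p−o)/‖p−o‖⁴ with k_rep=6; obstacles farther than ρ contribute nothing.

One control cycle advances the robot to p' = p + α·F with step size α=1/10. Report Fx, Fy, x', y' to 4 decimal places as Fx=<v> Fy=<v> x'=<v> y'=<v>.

F_att = 3/4·(g−p) = 3/4·(-16,12) = (-12.0000,9.0000)
o1: d²=26 ≤ ρ²=35; F_rep = 6·(1,5)/26² = (0.0089,0.0444)
o2: d²=5 ≤ ρ²=35; F_rep = 6·(-2,-1)/5² = (-0.4800,-0.2400)
o3: d²=290 > ρ²=35 → inactive
F = F_att + ΣF_rep = (-12.4711,8.8044)
p' = p + 1/10·F = (7.7529,-4.1196)

Fx=-12.4711 Fy=8.8044 x'=7.7529 y'=-4.1196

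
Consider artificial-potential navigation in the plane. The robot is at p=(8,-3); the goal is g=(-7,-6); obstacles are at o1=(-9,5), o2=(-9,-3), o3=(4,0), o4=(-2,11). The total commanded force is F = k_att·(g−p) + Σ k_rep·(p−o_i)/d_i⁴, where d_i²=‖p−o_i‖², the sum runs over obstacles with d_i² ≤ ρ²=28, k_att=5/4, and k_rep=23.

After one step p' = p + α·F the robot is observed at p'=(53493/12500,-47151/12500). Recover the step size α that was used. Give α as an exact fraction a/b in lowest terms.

α = 1/5

F_att = 5/4·(g−p) = 5/4·(-15,-3) = (-18.7500,-3.7500)
o1: d²=353 > ρ²=28 → inactive
o2: d²=289 > ρ²=28 → inactive
o3: d²=25 ≤ ρ²=28; F_rep = 23·(4,-3)/25² = (0.1472,-0.1104)
o4: d²=296 > ρ²=28 → inactive
F = F_att + ΣF_rep = (-18.6028,-3.8604)
Δp = p'−p = (-3.7206,-0.7721); α = Δx/Fx = (-46507/12500) / (-46507/2500) = 1/5
check: Δy/Fy = (-9651/12500) / (-9651/2500) = 1/5 ✓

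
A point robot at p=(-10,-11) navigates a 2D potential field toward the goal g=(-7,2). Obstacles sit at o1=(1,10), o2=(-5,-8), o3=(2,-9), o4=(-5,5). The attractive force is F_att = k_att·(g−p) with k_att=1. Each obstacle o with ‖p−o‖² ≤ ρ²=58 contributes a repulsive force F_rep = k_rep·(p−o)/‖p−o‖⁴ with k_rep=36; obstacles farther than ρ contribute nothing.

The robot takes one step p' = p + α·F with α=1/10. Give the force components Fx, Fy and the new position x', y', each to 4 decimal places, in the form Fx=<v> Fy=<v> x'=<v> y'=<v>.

F_att = 1·(g−p) = 1·(3,13) = (3.0000,13.0000)
o1: d²=562 > ρ²=58 → inactive
o2: d²=34 ≤ ρ²=58; F_rep = 36·(-5,-3)/34² = (-0.1557,-0.0934)
o3: d²=148 > ρ²=58 → inactive
o4: d²=281 > ρ²=58 → inactive
F = F_att + ΣF_rep = (2.8443,12.9066)
p' = p + 1/10·F = (-9.7156,-9.7093)

Fx=2.8443 Fy=12.9066 x'=-9.7156 y'=-9.7093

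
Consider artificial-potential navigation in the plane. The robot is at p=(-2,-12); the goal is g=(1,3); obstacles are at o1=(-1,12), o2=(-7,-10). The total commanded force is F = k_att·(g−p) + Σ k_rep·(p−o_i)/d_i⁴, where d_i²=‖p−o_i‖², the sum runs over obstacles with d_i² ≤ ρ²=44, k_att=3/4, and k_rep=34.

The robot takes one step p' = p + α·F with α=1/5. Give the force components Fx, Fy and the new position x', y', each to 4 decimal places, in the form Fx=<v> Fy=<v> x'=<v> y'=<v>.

Fx=2.4521 Fy=11.1691 x'=-1.5096 y'=-9.7662

F_att = 3/4·(g−p) = 3/4·(3,15) = (2.2500,11.2500)
o1: d²=577 > ρ²=44 → inactive
o2: d²=29 ≤ ρ²=44; F_rep = 34·(5,-2)/29² = (0.2021,-0.0809)
F = F_att + ΣF_rep = (2.4521,11.1691)
p' = p + 1/5·F = (-1.5096,-9.7662)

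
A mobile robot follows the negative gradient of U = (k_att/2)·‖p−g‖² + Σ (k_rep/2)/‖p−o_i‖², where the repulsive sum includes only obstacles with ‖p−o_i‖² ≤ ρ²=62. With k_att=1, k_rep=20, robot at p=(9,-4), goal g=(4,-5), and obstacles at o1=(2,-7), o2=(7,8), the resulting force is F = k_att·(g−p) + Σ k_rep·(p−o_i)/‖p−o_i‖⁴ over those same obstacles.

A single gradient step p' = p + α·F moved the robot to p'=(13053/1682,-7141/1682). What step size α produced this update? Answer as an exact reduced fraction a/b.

α = 1/4

F_att = 1·(g−p) = 1·(-5,-1) = (-5.0000,-1.0000)
o1: d²=58 ≤ ρ²=62; F_rep = 20·(7,3)/58² = (0.0416,0.0178)
o2: d²=148 > ρ²=62 → inactive
F = F_att + ΣF_rep = (-4.9584,-0.9822)
Δp = p'−p = (-1.2396,-0.2455); α = Δx/Fx = (-2085/1682) / (-4170/841) = 1/4
check: Δy/Fy = (-413/1682) / (-826/841) = 1/4 ✓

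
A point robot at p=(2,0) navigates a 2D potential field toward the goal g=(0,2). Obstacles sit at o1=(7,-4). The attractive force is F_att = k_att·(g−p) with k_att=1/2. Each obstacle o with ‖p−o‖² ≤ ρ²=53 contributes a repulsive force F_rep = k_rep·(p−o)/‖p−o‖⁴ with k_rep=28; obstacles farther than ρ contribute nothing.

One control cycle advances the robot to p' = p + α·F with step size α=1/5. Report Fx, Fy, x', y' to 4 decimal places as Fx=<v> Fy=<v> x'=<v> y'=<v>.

Fx=-1.0833 Fy=1.0666 x'=1.7833 y'=0.2133

F_att = 1/2·(g−p) = 1/2·(-2,2) = (-1.0000,1.0000)
o1: d²=41 ≤ ρ²=53; F_rep = 28·(-5,4)/41² = (-0.0833,0.0666)
F = F_att + ΣF_rep = (-1.0833,1.0666)
p' = p + 1/5·F = (1.7833,0.2133)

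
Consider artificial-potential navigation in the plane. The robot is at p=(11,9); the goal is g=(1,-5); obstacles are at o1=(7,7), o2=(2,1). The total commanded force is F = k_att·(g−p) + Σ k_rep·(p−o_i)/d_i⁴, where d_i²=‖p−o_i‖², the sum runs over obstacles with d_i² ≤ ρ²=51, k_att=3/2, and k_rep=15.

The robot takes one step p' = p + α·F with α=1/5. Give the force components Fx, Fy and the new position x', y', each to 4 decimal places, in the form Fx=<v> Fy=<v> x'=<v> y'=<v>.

Fx=-14.8500 Fy=-20.9250 x'=8.0300 y'=4.8150

F_att = 3/2·(g−p) = 3/2·(-10,-14) = (-15.0000,-21.0000)
o1: d²=20 ≤ ρ²=51; F_rep = 15·(4,2)/20² = (0.1500,0.0750)
o2: d²=145 > ρ²=51 → inactive
F = F_att + ΣF_rep = (-14.8500,-20.9250)
p' = p + 1/5·F = (8.0300,4.8150)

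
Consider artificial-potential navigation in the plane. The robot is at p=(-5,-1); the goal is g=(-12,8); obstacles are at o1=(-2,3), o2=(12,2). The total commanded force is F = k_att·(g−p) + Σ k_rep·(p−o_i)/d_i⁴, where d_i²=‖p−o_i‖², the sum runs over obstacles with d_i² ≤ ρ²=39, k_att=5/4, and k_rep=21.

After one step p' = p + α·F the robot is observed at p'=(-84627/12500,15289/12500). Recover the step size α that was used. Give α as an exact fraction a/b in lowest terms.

F_att = 5/4·(g−p) = 5/4·(-7,9) = (-8.7500,11.2500)
o1: d²=25 ≤ ρ²=39; F_rep = 21·(-3,-4)/25² = (-0.1008,-0.1344)
o2: d²=298 > ρ²=39 → inactive
F = F_att + ΣF_rep = (-8.8508,11.1156)
Δp = p'−p = (-1.7702,2.2231); α = Δx/Fx = (-22127/12500) / (-22127/2500) = 1/5
check: Δy/Fy = (27789/12500) / (27789/2500) = 1/5 ✓

α = 1/5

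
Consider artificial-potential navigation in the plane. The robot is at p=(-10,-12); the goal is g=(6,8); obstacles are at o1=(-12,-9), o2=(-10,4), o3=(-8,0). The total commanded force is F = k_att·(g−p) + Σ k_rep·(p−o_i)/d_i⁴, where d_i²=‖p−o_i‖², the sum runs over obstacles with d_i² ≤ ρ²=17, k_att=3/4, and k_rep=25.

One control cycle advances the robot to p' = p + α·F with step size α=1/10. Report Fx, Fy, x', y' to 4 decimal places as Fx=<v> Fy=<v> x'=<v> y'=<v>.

Fx=12.2959 Fy=14.5562 x'=-8.7704 y'=-10.5444

F_att = 3/4·(g−p) = 3/4·(16,20) = (12.0000,15.0000)
o1: d²=13 ≤ ρ²=17; F_rep = 25·(2,-3)/13² = (0.2959,-0.4438)
o2: d²=256 > ρ²=17 → inactive
o3: d²=148 > ρ²=17 → inactive
F = F_att + ΣF_rep = (12.2959,14.5562)
p' = p + 1/10·F = (-8.7704,-10.5444)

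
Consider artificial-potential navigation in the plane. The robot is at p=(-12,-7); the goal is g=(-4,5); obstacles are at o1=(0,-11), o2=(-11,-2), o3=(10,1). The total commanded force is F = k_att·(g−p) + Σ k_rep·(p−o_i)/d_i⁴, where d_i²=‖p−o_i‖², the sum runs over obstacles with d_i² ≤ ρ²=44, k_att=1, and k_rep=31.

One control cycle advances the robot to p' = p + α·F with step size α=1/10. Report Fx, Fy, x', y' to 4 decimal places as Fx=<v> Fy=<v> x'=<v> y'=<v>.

F_att = 1·(g−p) = 1·(8,12) = (8.0000,12.0000)
o1: d²=160 > ρ²=44 → inactive
o2: d²=26 ≤ ρ²=44; F_rep = 31·(-1,-5)/26² = (-0.0459,-0.2293)
o3: d²=548 > ρ²=44 → inactive
F = F_att + ΣF_rep = (7.9541,11.7707)
p' = p + 1/10·F = (-11.2046,-5.8229)

Fx=7.9541 Fy=11.7707 x'=-11.2046 y'=-5.8229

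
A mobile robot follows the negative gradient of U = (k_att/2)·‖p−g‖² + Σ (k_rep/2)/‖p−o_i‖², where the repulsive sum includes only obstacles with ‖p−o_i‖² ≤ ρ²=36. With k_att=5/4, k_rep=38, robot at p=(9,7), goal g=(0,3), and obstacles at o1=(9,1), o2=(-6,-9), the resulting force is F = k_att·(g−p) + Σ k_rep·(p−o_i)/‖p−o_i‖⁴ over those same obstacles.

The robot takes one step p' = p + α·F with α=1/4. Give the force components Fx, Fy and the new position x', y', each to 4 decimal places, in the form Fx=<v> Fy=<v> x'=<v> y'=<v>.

Fx=-11.2500 Fy=-4.8241 x'=6.1875 y'=5.7940

F_att = 5/4·(g−p) = 5/4·(-9,-4) = (-11.2500,-5.0000)
o1: d²=36 ≤ ρ²=36; F_rep = 38·(0,6)/36² = (0.0000,0.1759)
o2: d²=481 > ρ²=36 → inactive
F = F_att + ΣF_rep = (-11.2500,-4.8241)
p' = p + 1/4·F = (6.1875,5.7940)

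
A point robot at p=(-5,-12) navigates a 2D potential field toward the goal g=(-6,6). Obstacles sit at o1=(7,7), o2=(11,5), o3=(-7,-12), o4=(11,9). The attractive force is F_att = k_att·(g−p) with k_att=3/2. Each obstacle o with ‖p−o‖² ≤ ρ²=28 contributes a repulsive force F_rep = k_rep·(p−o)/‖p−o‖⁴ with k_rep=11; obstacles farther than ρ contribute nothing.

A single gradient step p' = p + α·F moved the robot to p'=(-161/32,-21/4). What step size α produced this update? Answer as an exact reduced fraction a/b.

α = 1/4

F_att = 3/2·(g−p) = 3/2·(-1,18) = (-1.5000,27.0000)
o1: d²=505 > ρ²=28 → inactive
o2: d²=545 > ρ²=28 → inactive
o3: d²=4 ≤ ρ²=28; F_rep = 11·(2,0)/4² = (1.3750,0.0000)
o4: d²=697 > ρ²=28 → inactive
F = F_att + ΣF_rep = (-0.1250,27.0000)
Δp = p'−p = (-0.0312,6.7500); α = Δx/Fx = (-1/32) / (-1/8) = 1/4
check: Δy/Fy = (27/4) / (27) = 1/4 ✓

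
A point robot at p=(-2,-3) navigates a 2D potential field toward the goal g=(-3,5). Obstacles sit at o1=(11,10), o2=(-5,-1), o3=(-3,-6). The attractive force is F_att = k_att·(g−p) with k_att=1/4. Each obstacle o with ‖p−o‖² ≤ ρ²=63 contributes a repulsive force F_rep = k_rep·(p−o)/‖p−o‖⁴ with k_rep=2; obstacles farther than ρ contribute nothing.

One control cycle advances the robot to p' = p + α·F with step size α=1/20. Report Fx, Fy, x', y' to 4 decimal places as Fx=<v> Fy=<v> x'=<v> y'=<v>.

F_att = 1/4·(g−p) = 1/4·(-1,8) = (-0.2500,2.0000)
o1: d²=338 > ρ²=63 → inactive
o2: d²=13 ≤ ρ²=63; F_rep = 2·(3,-2)/13² = (0.0355,-0.0237)
o3: d²=10 ≤ ρ²=63; F_rep = 2·(1,3)/10² = (0.0200,0.0600)
F = F_att + ΣF_rep = (-0.1945,2.0363)
p' = p + 1/20·F = (-2.0097,-2.8982)

Fx=-0.1945 Fy=2.0363 x'=-2.0097 y'=-2.8982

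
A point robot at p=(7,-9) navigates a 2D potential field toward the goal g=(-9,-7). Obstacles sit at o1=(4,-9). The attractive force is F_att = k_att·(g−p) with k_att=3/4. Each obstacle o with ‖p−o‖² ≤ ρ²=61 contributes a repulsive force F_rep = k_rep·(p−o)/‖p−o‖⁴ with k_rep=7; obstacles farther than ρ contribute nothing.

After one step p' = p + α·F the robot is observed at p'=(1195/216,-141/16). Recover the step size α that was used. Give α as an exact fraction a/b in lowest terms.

α = 1/8

F_att = 3/4·(g−p) = 3/4·(-16,2) = (-12.0000,1.5000)
o1: d²=9 ≤ ρ²=61; F_rep = 7·(3,0)/9² = (0.2593,0.0000)
F = F_att + ΣF_rep = (-11.7407,1.5000)
Δp = p'−p = (-1.4676,0.1875); α = Δx/Fx = (-317/216) / (-317/27) = 1/8
check: Δy/Fy = (3/16) / (3/2) = 1/8 ✓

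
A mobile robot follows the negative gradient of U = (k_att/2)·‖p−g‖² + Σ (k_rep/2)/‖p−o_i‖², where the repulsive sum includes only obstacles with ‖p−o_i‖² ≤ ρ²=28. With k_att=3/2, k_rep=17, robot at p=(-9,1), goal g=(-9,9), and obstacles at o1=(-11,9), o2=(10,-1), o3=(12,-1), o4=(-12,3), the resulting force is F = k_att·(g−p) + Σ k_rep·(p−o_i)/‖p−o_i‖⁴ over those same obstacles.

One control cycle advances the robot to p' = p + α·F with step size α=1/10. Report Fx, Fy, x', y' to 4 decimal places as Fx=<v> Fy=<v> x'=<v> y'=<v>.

F_att = 3/2·(g−p) = 3/2·(0,8) = (0.0000,12.0000)
o1: d²=68 > ρ²=28 → inactive
o2: d²=365 > ρ²=28 → inactive
o3: d²=445 > ρ²=28 → inactive
o4: d²=13 ≤ ρ²=28; F_rep = 17·(3,-2)/13² = (0.3018,-0.2012)
F = F_att + ΣF_rep = (0.3018,11.7988)
p' = p + 1/10·F = (-8.9698,2.1799)

Fx=0.3018 Fy=11.7988 x'=-8.9698 y'=2.1799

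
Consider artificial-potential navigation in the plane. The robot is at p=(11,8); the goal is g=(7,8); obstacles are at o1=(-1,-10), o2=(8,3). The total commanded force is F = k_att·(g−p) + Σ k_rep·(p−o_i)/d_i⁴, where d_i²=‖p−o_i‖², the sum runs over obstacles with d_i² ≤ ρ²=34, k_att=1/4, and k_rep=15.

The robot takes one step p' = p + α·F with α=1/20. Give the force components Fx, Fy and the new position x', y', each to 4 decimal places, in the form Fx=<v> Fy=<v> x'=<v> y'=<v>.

Fx=-0.9611 Fy=0.0649 x'=10.9519 y'=8.0032

F_att = 1/4·(g−p) = 1/4·(-4,0) = (-1.0000,0.0000)
o1: d²=468 > ρ²=34 → inactive
o2: d²=34 ≤ ρ²=34; F_rep = 15·(3,5)/34² = (0.0389,0.0649)
F = F_att + ΣF_rep = (-0.9611,0.0649)
p' = p + 1/20·F = (10.9519,8.0032)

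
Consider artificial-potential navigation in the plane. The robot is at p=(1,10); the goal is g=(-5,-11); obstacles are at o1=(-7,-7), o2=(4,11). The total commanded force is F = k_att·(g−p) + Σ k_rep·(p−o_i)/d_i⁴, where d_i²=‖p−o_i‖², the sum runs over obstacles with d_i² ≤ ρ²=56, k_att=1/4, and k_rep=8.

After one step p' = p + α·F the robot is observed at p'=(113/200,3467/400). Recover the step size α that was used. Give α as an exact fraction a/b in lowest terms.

α = 1/4

F_att = 1/4·(g−p) = 1/4·(-6,-21) = (-1.5000,-5.2500)
o1: d²=353 > ρ²=56 → inactive
o2: d²=10 ≤ ρ²=56; F_rep = 8·(-3,-1)/10² = (-0.2400,-0.0800)
F = F_att + ΣF_rep = (-1.7400,-5.3300)
Δp = p'−p = (-0.4350,-1.3325); α = Δx/Fx = (-87/200) / (-87/50) = 1/4
check: Δy/Fy = (-533/400) / (-533/100) = 1/4 ✓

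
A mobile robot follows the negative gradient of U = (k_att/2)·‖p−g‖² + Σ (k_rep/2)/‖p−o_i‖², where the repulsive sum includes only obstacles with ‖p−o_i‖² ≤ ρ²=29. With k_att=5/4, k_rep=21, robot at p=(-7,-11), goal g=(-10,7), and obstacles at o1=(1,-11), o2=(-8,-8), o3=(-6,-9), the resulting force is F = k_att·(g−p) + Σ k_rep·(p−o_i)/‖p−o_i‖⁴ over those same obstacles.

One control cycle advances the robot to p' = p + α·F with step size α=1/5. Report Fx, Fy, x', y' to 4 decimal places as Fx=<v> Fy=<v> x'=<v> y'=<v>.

Fx=-4.3800 Fy=20.1900 x'=-7.8760 y'=-6.9620

F_att = 5/4·(g−p) = 5/4·(-3,18) = (-3.7500,22.5000)
o1: d²=64 > ρ²=29 → inactive
o2: d²=10 ≤ ρ²=29; F_rep = 21·(1,-3)/10² = (0.2100,-0.6300)
o3: d²=5 ≤ ρ²=29; F_rep = 21·(-1,-2)/5² = (-0.8400,-1.6800)
F = F_att + ΣF_rep = (-4.3800,20.1900)
p' = p + 1/5·F = (-7.8760,-6.9620)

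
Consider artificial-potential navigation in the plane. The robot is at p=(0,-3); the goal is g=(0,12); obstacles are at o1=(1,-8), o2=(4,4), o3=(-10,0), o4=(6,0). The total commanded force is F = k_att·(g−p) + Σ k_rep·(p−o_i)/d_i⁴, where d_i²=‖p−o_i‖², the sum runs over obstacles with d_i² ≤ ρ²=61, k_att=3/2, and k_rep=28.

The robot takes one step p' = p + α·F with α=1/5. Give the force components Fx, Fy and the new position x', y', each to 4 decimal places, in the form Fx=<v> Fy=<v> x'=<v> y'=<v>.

F_att = 3/2·(g−p) = 3/2·(0,15) = (0.0000,22.5000)
o1: d²=26 ≤ ρ²=61; F_rep = 28·(-1,5)/26² = (-0.0414,0.2071)
o2: d²=65 > ρ²=61 → inactive
o3: d²=109 > ρ²=61 → inactive
o4: d²=45 ≤ ρ²=61; F_rep = 28·(-6,-3)/45² = (-0.0830,-0.0415)
F = F_att + ΣF_rep = (-0.1244,22.6656)
p' = p + 1/5·F = (-0.0249,1.5331)

Fx=-0.1244 Fy=22.6656 x'=-0.0249 y'=1.5331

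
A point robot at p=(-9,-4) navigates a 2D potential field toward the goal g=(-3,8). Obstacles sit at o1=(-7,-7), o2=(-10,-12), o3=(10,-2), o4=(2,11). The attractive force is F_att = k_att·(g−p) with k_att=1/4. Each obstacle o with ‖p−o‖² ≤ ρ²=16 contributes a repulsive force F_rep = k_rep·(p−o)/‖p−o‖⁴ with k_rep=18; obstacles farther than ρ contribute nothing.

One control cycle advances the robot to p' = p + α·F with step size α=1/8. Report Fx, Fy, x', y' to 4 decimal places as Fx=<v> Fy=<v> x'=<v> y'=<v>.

Fx=1.2870 Fy=3.3195 x'=-8.8391 y'=-3.5851

F_att = 1/4·(g−p) = 1/4·(6,12) = (1.5000,3.0000)
o1: d²=13 ≤ ρ²=16; F_rep = 18·(-2,3)/13² = (-0.2130,0.3195)
o2: d²=65 > ρ²=16 → inactive
o3: d²=365 > ρ²=16 → inactive
o4: d²=346 > ρ²=16 → inactive
F = F_att + ΣF_rep = (1.2870,3.3195)
p' = p + 1/8·F = (-8.8391,-3.5851)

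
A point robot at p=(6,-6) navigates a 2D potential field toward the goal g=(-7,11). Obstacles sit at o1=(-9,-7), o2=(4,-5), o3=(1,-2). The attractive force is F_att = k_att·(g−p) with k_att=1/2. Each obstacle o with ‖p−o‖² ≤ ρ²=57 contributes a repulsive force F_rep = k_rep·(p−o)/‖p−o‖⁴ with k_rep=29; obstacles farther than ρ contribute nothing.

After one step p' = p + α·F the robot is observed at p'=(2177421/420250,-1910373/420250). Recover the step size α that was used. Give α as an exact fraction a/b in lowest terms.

F_att = 1/2·(g−p) = 1/2·(-13,17) = (-6.5000,8.5000)
o1: d²=226 > ρ²=57 → inactive
o2: d²=5 ≤ ρ²=57; F_rep = 29·(2,-1)/5² = (2.3200,-1.1600)
o3: d²=41 ≤ ρ²=57; F_rep = 29·(5,-4)/41² = (0.0863,-0.0690)
F = F_att + ΣF_rep = (-4.0937,7.2710)
Δp = p'−p = (-0.8187,1.4542); α = Δx/Fx = (-344079/420250) / (-344079/84050) = 1/5
check: Δy/Fy = (611127/420250) / (611127/84050) = 1/5 ✓

α = 1/5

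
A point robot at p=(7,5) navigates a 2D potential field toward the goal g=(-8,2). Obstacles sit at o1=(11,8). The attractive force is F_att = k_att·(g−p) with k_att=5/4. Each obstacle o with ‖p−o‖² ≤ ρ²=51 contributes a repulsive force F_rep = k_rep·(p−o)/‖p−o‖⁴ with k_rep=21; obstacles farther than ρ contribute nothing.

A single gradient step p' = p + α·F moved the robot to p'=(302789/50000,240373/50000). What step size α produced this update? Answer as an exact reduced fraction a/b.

F_att = 5/4·(g−p) = 5/4·(-15,-3) = (-18.7500,-3.7500)
o1: d²=25 ≤ ρ²=51; F_rep = 21·(-4,-3)/25² = (-0.1344,-0.1008)
F = F_att + ΣF_rep = (-18.8844,-3.8508)
Δp = p'−p = (-0.9442,-0.1925); α = Δx/Fx = (-47211/50000) / (-47211/2500) = 1/20
check: Δy/Fy = (-9627/50000) / (-9627/2500) = 1/20 ✓

α = 1/20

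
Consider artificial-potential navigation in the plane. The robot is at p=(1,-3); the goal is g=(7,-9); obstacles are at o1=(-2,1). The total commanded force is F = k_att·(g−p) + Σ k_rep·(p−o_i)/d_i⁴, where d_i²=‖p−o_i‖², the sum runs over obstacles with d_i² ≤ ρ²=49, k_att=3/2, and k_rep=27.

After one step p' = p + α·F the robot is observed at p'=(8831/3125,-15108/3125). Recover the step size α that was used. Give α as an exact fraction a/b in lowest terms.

α = 1/5

F_att = 3/2·(g−p) = 3/2·(6,-6) = (9.0000,-9.0000)
o1: d²=25 ≤ ρ²=49; F_rep = 27·(3,-4)/25² = (0.1296,-0.1728)
F = F_att + ΣF_rep = (9.1296,-9.1728)
Δp = p'−p = (1.8259,-1.8346); α = Δx/Fx = (5706/3125) / (5706/625) = 1/5
check: Δy/Fy = (-5733/3125) / (-5733/625) = 1/5 ✓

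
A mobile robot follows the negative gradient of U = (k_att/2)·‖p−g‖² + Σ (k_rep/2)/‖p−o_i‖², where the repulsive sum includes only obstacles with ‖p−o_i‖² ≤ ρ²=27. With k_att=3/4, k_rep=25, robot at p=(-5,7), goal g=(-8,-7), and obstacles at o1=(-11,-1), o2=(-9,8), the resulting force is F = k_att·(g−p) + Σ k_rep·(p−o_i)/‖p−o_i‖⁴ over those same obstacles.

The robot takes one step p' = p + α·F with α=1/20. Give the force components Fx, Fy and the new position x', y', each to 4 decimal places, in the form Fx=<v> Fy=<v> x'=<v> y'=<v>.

Fx=-1.9040 Fy=-10.5865 x'=-5.0952 y'=6.4707

F_att = 3/4·(g−p) = 3/4·(-3,-14) = (-2.2500,-10.5000)
o1: d²=100 > ρ²=27 → inactive
o2: d²=17 ≤ ρ²=27; F_rep = 25·(4,-1)/17² = (0.3460,-0.0865)
F = F_att + ΣF_rep = (-1.9040,-10.5865)
p' = p + 1/20·F = (-5.0952,6.4707)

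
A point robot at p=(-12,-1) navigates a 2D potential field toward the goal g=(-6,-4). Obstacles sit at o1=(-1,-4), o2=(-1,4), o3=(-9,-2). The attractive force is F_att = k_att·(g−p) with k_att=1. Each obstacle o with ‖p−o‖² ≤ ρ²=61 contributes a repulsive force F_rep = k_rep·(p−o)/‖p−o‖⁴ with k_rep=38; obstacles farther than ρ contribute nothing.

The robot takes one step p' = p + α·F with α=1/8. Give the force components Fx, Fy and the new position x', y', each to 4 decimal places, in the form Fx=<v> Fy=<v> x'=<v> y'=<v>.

Fx=4.8600 Fy=-2.6200 x'=-11.3925 y'=-1.3275

F_att = 1·(g−p) = 1·(6,-3) = (6.0000,-3.0000)
o1: d²=130 > ρ²=61 → inactive
o2: d²=146 > ρ²=61 → inactive
o3: d²=10 ≤ ρ²=61; F_rep = 38·(-3,1)/10² = (-1.1400,0.3800)
F = F_att + ΣF_rep = (4.8600,-2.6200)
p' = p + 1/8·F = (-11.3925,-1.3275)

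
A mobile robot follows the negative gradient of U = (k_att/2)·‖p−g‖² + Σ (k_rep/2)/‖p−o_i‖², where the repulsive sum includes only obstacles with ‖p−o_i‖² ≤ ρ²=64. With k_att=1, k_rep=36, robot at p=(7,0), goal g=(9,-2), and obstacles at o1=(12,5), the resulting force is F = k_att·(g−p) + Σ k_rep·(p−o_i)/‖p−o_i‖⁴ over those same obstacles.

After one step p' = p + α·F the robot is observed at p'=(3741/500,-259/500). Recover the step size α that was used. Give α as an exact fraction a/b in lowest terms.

F_att = 1·(g−p) = 1·(2,-2) = (2.0000,-2.0000)
o1: d²=50 ≤ ρ²=64; F_rep = 36·(-5,-5)/50² = (-0.0720,-0.0720)
F = F_att + ΣF_rep = (1.9280,-2.0720)
Δp = p'−p = (0.4820,-0.5180); α = Δx/Fx = (241/500) / (241/125) = 1/4
check: Δy/Fy = (-259/500) / (-259/125) = 1/4 ✓

α = 1/4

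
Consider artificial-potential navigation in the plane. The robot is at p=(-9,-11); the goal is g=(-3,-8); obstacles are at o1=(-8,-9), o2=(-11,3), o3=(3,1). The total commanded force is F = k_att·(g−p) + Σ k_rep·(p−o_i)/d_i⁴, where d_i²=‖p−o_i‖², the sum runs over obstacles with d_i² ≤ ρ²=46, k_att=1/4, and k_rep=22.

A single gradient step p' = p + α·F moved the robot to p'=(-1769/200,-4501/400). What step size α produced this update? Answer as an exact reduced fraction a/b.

F_att = 1/4·(g−p) = 1/4·(6,3) = (1.5000,0.7500)
o1: d²=5 ≤ ρ²=46; F_rep = 22·(-1,-2)/5² = (-0.8800,-1.7600)
o2: d²=200 > ρ²=46 → inactive
o3: d²=288 > ρ²=46 → inactive
F = F_att + ΣF_rep = (0.6200,-1.0100)
Δp = p'−p = (0.1550,-0.2525); α = Δx/Fx = (31/200) / (31/50) = 1/4
check: Δy/Fy = (-101/400) / (-101/100) = 1/4 ✓

α = 1/4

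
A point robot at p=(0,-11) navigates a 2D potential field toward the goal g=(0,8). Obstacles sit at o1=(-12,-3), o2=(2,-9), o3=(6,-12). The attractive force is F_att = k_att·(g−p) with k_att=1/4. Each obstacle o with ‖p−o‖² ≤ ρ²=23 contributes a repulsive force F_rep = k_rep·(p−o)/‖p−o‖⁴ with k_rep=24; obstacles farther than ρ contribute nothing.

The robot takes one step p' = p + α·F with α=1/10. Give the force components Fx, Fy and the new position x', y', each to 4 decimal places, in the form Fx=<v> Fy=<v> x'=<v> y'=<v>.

Fx=-0.7500 Fy=4.0000 x'=-0.0750 y'=-10.6000

F_att = 1/4·(g−p) = 1/4·(0,19) = (0.0000,4.7500)
o1: d²=208 > ρ²=23 → inactive
o2: d²=8 ≤ ρ²=23; F_rep = 24·(-2,-2)/8² = (-0.7500,-0.7500)
o3: d²=37 > ρ²=23 → inactive
F = F_att + ΣF_rep = (-0.7500,4.0000)
p' = p + 1/10·F = (-0.0750,-10.6000)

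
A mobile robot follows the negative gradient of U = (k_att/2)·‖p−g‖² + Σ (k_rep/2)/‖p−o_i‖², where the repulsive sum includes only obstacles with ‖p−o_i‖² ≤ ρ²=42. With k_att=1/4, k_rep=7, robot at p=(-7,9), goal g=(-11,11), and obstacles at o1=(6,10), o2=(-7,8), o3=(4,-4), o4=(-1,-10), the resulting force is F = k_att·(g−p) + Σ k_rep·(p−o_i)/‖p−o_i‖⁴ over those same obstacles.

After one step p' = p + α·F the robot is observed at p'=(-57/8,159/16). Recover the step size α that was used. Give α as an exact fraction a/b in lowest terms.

α = 1/8

F_att = 1/4·(g−p) = 1/4·(-4,2) = (-1.0000,0.5000)
o1: d²=170 > ρ²=42 → inactive
o2: d²=1 ≤ ρ²=42; F_rep = 7·(0,1)/1² = (0.0000,7.0000)
o3: d²=290 > ρ²=42 → inactive
o4: d²=397 > ρ²=42 → inactive
F = F_att + ΣF_rep = (-1.0000,7.5000)
Δp = p'−p = (-0.1250,0.9375); α = Δx/Fx = (-1/8) / (-1) = 1/8
check: Δy/Fy = (15/16) / (15/2) = 1/8 ✓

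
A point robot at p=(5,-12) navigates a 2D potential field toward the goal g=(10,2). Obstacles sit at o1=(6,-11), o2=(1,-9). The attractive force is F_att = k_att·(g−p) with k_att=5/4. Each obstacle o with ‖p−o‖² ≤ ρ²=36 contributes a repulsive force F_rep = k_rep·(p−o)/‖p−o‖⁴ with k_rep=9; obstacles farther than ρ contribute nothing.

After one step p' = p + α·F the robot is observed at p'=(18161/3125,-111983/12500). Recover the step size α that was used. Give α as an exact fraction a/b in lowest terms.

F_att = 5/4·(g−p) = 5/4·(5,14) = (6.2500,17.5000)
o1: d²=2 ≤ ρ²=36; F_rep = 9·(-1,-1)/2² = (-2.2500,-2.2500)
o2: d²=25 ≤ ρ²=36; F_rep = 9·(4,-3)/25² = (0.0576,-0.0432)
F = F_att + ΣF_rep = (4.0576,15.2068)
Δp = p'−p = (0.8115,3.0414); α = Δx/Fx = (2536/3125) / (2536/625) = 1/5
check: Δy/Fy = (38017/12500) / (38017/2500) = 1/5 ✓

α = 1/5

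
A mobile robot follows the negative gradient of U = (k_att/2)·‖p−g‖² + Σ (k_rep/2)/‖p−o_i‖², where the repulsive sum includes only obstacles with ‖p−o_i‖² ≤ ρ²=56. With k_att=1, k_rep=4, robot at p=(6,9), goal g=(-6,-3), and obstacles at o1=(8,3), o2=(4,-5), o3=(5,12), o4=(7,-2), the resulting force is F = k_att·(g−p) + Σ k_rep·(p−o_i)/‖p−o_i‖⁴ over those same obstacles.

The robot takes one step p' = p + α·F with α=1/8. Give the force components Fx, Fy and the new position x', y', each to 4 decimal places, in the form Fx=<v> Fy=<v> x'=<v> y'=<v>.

Fx=-11.9650 Fy=-12.1050 x'=4.5044 y'=7.4869

F_att = 1·(g−p) = 1·(-12,-12) = (-12.0000,-12.0000)
o1: d²=40 ≤ ρ²=56; F_rep = 4·(-2,6)/40² = (-0.0050,0.0150)
o2: d²=200 > ρ²=56 → inactive
o3: d²=10 ≤ ρ²=56; F_rep = 4·(1,-3)/10² = (0.0400,-0.1200)
o4: d²=122 > ρ²=56 → inactive
F = F_att + ΣF_rep = (-11.9650,-12.1050)
p' = p + 1/8·F = (4.5044,7.4869)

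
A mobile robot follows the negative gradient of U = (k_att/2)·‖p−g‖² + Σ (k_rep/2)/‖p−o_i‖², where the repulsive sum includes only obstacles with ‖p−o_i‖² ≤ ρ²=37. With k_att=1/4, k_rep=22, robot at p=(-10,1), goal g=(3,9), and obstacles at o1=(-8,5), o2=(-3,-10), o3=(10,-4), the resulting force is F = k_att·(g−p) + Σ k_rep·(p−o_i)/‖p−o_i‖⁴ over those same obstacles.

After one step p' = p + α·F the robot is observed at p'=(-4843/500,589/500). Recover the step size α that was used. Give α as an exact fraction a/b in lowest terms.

F_att = 1/4·(g−p) = 1/4·(13,8) = (3.2500,2.0000)
o1: d²=20 ≤ ρ²=37; F_rep = 22·(-2,-4)/20² = (-0.1100,-0.2200)
o2: d²=170 > ρ²=37 → inactive
o3: d²=425 > ρ²=37 → inactive
F = F_att + ΣF_rep = (3.1400,1.7800)
Δp = p'−p = (0.3140,0.1780); α = Δx/Fx = (157/500) / (157/50) = 1/10
check: Δy/Fy = (89/500) / (89/50) = 1/10 ✓

α = 1/10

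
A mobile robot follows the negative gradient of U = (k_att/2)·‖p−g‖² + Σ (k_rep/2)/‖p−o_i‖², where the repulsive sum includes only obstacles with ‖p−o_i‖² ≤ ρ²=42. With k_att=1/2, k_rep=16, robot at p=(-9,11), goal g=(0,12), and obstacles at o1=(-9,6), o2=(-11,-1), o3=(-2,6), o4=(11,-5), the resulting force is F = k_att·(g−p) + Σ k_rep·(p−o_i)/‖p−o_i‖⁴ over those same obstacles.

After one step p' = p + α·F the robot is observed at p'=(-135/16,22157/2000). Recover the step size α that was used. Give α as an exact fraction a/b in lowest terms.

F_att = 1/2·(g−p) = 1/2·(9,1) = (4.5000,0.5000)
o1: d²=25 ≤ ρ²=42; F_rep = 16·(0,5)/25² = (0.0000,0.1280)
o2: d²=148 > ρ²=42 → inactive
o3: d²=74 > ρ²=42 → inactive
o4: d²=656 > ρ²=42 → inactive
F = F_att + ΣF_rep = (4.5000,0.6280)
Δp = p'−p = (0.5625,0.0785); α = Δx/Fx = (9/16) / (9/2) = 1/8
check: Δy/Fy = (157/2000) / (157/250) = 1/8 ✓

α = 1/8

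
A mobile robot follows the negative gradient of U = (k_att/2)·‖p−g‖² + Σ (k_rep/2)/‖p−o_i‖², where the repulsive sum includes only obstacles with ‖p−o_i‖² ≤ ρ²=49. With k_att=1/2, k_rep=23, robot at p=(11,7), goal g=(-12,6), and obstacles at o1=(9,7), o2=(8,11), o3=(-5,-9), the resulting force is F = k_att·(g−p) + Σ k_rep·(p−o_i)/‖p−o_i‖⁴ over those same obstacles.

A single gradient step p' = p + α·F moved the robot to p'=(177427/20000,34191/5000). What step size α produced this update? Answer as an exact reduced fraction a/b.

F_att = 1/2·(g−p) = 1/2·(-23,-1) = (-11.5000,-0.5000)
o1: d²=4 ≤ ρ²=49; F_rep = 23·(2,0)/4² = (2.8750,0.0000)
o2: d²=25 ≤ ρ²=49; F_rep = 23·(3,-4)/25² = (0.1104,-0.1472)
o3: d²=512 > ρ²=49 → inactive
F = F_att + ΣF_rep = (-8.5146,-0.6472)
Δp = p'−p = (-2.1286,-0.1618); α = Δx/Fx = (-42573/20000) / (-42573/5000) = 1/4
check: Δy/Fy = (-809/5000) / (-809/1250) = 1/4 ✓

α = 1/4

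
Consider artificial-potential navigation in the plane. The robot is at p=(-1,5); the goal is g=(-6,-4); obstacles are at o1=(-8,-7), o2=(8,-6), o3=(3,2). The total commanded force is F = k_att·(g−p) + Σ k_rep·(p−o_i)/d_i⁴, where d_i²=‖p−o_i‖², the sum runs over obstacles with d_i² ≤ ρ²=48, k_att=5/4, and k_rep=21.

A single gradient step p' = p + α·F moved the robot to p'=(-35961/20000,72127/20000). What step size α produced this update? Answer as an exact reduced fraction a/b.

F_att = 5/4·(g−p) = 5/4·(-5,-9) = (-6.2500,-11.2500)
o1: d²=193 > ρ²=48 → inactive
o2: d²=202 > ρ²=48 → inactive
o3: d²=25 ≤ ρ²=48; F_rep = 21·(-4,3)/25² = (-0.1344,0.1008)
F = F_att + ΣF_rep = (-6.3844,-11.1492)
Δp = p'−p = (-0.7981,-1.3937); α = Δx/Fx = (-15961/20000) / (-15961/2500) = 1/8
check: Δy/Fy = (-27873/20000) / (-27873/2500) = 1/8 ✓

α = 1/8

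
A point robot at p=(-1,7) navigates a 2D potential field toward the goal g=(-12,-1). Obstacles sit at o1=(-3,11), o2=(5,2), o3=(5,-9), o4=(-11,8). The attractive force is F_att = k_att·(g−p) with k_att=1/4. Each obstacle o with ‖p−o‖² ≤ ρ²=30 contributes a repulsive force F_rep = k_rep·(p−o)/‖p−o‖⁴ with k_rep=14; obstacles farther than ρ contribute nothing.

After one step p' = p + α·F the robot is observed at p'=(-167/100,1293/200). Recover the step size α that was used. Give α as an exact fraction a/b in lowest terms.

α = 1/4

F_att = 1/4·(g−p) = 1/4·(-11,-8) = (-2.7500,-2.0000)
o1: d²=20 ≤ ρ²=30; F_rep = 14·(2,-4)/20² = (0.0700,-0.1400)
o2: d²=61 > ρ²=30 → inactive
o3: d²=292 > ρ²=30 → inactive
o4: d²=101 > ρ²=30 → inactive
F = F_att + ΣF_rep = (-2.6800,-2.1400)
Δp = p'−p = (-0.6700,-0.5350); α = Δx/Fx = (-67/100) / (-67/25) = 1/4
check: Δy/Fy = (-107/200) / (-107/50) = 1/4 ✓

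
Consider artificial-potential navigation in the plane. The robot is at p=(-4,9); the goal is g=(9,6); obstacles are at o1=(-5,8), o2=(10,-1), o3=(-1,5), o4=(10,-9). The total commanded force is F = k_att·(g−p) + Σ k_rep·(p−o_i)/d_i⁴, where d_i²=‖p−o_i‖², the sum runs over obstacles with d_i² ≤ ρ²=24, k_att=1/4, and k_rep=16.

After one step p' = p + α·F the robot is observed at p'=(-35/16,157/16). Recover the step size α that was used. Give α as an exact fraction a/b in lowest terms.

α = 1/4

F_att = 1/4·(g−p) = 1/4·(13,-3) = (3.2500,-0.7500)
o1: d²=2 ≤ ρ²=24; F_rep = 16·(1,1)/2² = (4.0000,4.0000)
o2: d²=296 > ρ²=24 → inactive
o3: d²=25 > ρ²=24 → inactive
o4: d²=520 > ρ²=24 → inactive
F = F_att + ΣF_rep = (7.2500,3.2500)
Δp = p'−p = (1.8125,0.8125); α = Δx/Fx = (29/16) / (29/4) = 1/4
check: Δy/Fy = (13/16) / (13/4) = 1/4 ✓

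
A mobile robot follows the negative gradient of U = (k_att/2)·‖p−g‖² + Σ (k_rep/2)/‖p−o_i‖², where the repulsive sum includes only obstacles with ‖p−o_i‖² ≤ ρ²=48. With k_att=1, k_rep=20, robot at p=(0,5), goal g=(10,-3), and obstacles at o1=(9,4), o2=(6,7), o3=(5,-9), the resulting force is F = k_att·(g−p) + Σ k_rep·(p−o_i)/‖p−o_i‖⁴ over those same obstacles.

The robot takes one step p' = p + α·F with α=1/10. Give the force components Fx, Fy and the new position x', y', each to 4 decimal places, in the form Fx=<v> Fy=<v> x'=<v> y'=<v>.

F_att = 1·(g−p) = 1·(10,-8) = (10.0000,-8.0000)
o1: d²=82 > ρ²=48 → inactive
o2: d²=40 ≤ ρ²=48; F_rep = 20·(-6,-2)/40² = (-0.0750,-0.0250)
o3: d²=221 > ρ²=48 → inactive
F = F_att + ΣF_rep = (9.9250,-8.0250)
p' = p + 1/10·F = (0.9925,4.1975)

Fx=9.9250 Fy=-8.0250 x'=0.9925 y'=4.1975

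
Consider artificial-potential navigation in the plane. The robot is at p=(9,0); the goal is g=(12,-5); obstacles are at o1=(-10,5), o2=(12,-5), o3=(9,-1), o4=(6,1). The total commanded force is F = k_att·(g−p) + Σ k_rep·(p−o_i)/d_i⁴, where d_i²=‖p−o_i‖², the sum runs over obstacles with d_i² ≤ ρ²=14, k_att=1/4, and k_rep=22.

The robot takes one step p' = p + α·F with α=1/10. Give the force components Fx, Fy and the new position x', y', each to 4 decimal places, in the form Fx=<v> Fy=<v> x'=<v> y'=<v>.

Fx=1.4100 Fy=20.5300 x'=9.1410 y'=2.0530

F_att = 1/4·(g−p) = 1/4·(3,-5) = (0.7500,-1.2500)
o1: d²=386 > ρ²=14 → inactive
o2: d²=34 > ρ²=14 → inactive
o3: d²=1 ≤ ρ²=14; F_rep = 22·(0,1)/1² = (0.0000,22.0000)
o4: d²=10 ≤ ρ²=14; F_rep = 22·(3,-1)/10² = (0.6600,-0.2200)
F = F_att + ΣF_rep = (1.4100,20.5300)
p' = p + 1/10·F = (9.1410,2.0530)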